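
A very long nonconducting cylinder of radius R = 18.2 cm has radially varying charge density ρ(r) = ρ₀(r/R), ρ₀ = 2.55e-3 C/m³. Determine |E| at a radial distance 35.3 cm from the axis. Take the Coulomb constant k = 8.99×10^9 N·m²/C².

Coaxial Gaussian cylinder, radius r = 35.3 cm, length L (r > R, full charge per length enclosed).
λ_enc = 2π ∫₀^R ρ₀(r'/R)^1 r' dr' = 2πρ₀R²/3 = 1.769×10^-4 C/m.
By Gauss's law (flux through the curved wall only), E·2πrL = λ_enc L/ε₀.
E = 2k|λ_enc|/r = 2(8.99×10^9)(1.769e-4)/(0.353) = 9.01e6 N/C.

9.01×10^6 N/C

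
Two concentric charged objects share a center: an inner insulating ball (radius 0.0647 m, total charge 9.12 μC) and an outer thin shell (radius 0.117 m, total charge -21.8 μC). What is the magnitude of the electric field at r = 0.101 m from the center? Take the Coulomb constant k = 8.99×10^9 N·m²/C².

8.04e6 V/m

Symmetry ⇒ E = E(r) r̂. Gaussian sphere of radius r = 0.101 m (between the bodies, 0.0647 m < r < 0.117 m).
The shell at 0.117 m lies outside the Gaussian surface, so Q_enc = 9.12 μC = 9.12×10^-6 C.
Since E is radial and uniform over the Gaussian sphere, Φ = E·4πr² = Q_enc/ε₀.
E = k|Q_enc|/r² = (8.99×10^9)(9.12×10^-6)/(0.101)² = 8.04×10^6 N/C.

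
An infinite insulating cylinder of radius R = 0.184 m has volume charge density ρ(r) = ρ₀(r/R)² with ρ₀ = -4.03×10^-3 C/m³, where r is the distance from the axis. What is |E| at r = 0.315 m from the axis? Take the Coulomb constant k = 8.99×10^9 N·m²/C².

|E| = 1.22e7 N/C

Take a coaxial cylindrical Gaussian surface of radius r = 0.315 m and length L (r > R, full charge per length enclosed).
λ_enc = 2π ∫₀^R ρ₀(r'/R)^2 r' dr' = 2πρ₀R²/4 = -2.143e-4 C/m.
Since E is radial and uniform over the curved surface, Φ = E·2πrL = Q_enc/ε₀ = λ_enc L/ε₀.
E = 2k|λ_enc|/r = 2(8.99×10^9)(2.143×10^-4)/(0.315) = 1.22×10^7 N/C.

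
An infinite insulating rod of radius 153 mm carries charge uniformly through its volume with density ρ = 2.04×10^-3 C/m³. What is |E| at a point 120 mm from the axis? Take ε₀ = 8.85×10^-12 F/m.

Take a coaxial cylindrical Gaussian surface of radius r = 120 mm and length L (r < R).
Charge inside radius r per length L is ρ·πr²·L, so λ_enc = ρπr² = 9.229×10^-5 C/m.
Applying ∮E·dA = Q_enc/ε₀ with the end caps contributing no flux:
E = |λ_enc|/(2πε₀r) = (9.229e-5)/(2π·8.85×10^-12·0.12) = 1.38e7 N/C.

1.38×10^7 V/m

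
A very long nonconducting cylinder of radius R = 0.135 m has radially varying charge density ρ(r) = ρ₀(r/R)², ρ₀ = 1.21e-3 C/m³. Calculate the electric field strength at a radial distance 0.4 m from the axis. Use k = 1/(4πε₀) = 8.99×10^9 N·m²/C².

Choose a coaxial cylinder of radius r = 0.4 m (arbitrary length L) as the Gaussian surface (r > R, full charge per length enclosed).
λ_enc = 2π ∫₀^R ρ₀(r'/R)^2 r' dr' = 2πρ₀R²/4 = 3.464×10^-5 C/m.
Applying ∮E·dA = Q_enc/ε₀ with the end caps contributing no flux:
E = 2k|λ_enc|/r = 2(8.99×10^9)(3.464e-5)/(0.4) = 1.56e6 N/C.

E = 1.56e6 V/m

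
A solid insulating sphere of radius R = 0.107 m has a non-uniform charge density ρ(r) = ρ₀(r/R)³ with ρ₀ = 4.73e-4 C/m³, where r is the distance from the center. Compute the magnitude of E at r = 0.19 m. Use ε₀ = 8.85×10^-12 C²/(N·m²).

E ≈ 3.02×10^5 N/C

Take a concentric spherical Gaussian surface of radius r = 0.19 m (r > R, all charge enclosed).
Q_enc = 4π ∫₀^R ρ₀(r'/R)^3 r'² dr' = 4πρ₀R³/6 = 1.214×10^-6 C.
By Gauss's law, ∮E·dA = E·4πr² = Q_enc/ε₀.
E = |Q_enc|/(4πε₀r²) = (1.214×10^-6)/(4π·8.85×10^-12·(0.19)²) = 3.02×10^5 N/C.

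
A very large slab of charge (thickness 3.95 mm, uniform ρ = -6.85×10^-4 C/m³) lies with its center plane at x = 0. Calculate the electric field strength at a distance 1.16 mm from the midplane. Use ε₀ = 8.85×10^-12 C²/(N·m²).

|E| = 8.98×10^4 N/C

By symmetry E is perpendicular to the slab. A Gaussian pillbox from −1.16 mm to +1.16 mm (face area A) lies entirely within the slab.
Q_enc = ρ·(2x)·A and flux = 2EA, so 2EA = 2ρxA/ε₀ ⇒ E = |ρ|x/ε₀.
E = (6.85e-4)(0.00116)/(8.85×10^-12) = 8.98e4 N/C.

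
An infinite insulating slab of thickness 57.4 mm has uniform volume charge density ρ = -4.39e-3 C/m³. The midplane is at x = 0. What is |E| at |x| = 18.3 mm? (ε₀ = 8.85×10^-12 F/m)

By symmetry E is perpendicular to the slab. A Gaussian pillbox from −18.3 mm to +18.3 mm (face area A) lies entirely within the slab.
Q_enc = ρ·(2x)·A and flux = 2EA, so 2EA = 2ρxA/ε₀ ⇒ E = |ρ|x/ε₀.
E = (4.39×10^-3)(0.0183)/(8.85×10^-12) = 9.08×10^6 N/C.

E = 9.08×10^6 N/C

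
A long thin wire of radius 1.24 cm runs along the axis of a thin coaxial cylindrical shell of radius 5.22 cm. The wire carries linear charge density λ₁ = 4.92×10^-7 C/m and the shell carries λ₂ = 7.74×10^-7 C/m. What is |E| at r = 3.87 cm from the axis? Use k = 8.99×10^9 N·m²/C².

|E| = 2.29×10^5 V/m

Take a coaxial cylindrical Gaussian surface of radius r = 3.87 cm and length L (between the conductors, 1.24 cm < r < 5.22 cm).
Only the inner wire is enclosed; the outer shell contributes nothing inside itself. λ_enc = λ₁ = 4.92×10^-7 C/m.
Gauss's law: E·2πrL = λ_enc L/ε₀.
E = 2k|λ_enc|/r = 2(8.99×10^9)(4.92×10^-7)/(0.0387) = 2.29×10^5 N/C.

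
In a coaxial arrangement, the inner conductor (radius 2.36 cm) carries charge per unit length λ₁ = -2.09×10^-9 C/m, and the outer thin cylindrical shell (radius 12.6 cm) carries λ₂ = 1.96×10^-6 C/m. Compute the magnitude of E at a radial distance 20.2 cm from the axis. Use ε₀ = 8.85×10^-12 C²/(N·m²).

E ≈ 1.74×10^5 N/C

By cylindrical symmetry E is radial; use a coaxial Gaussian cylinder of radius 20.2 cm and length L (r > 12.6 cm, enclosing both).
λ_enc = λ₁ + λ₂ = (-2.09e-9) + (1.96×10^-6) = 1.958e-6 C/m.
Since E is radial and uniform over the curved surface, Φ = E·2πrL = Q_enc/ε₀ = λ_enc L/ε₀.
E = |λ_enc|/(2πε₀r) = (1.958e-6)/(2π·8.85×10^-12·0.202) = 1.74×10^5 N/C.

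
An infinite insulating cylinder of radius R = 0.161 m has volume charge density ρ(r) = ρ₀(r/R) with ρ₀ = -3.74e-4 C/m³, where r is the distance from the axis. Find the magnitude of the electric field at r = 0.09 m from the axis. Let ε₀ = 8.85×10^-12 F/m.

E ≈ 7.09×10^5 N/C

Coaxial Gaussian cylinder, radius r = 0.09 m, length L (r < R).
Integrating ρ over the cross-section to radius r: λ_enc = (2πρ₀/R) ∫₀^r r'^2 dr' = 2πρ₀ r^3/(3·R) = -3.547e-6 C/m.
Gauss's law: E·2πrL = λ_enc L/ε₀.
E = |λ_enc|/(2πε₀r) = (3.547e-6)/(2π·8.85×10^-12·0.09) = 7.09e5 N/C.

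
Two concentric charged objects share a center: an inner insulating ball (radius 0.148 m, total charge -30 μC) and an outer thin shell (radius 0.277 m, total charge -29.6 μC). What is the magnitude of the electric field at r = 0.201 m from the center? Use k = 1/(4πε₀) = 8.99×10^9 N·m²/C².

Use a concentric Gaussian sphere at r = 0.201 m (between the bodies, 0.148 m < r < 0.277 m).
The shell at 0.277 m lies outside the Gaussian surface, so Q_enc = -30 μC = -3.00×10^-5 C.
By Gauss's law, ∮E·dA = E·4πr² = Q_enc/ε₀.
E = k|Q_enc|/r² = (8.99×10^9)(3.00×10^-5)/(0.201)² = 6.68e6 N/C.

6.68e6 N/C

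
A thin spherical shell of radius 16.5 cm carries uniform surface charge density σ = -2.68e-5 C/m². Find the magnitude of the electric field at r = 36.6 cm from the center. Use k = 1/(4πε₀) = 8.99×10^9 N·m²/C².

Symmetry ⇒ E = E(r) r̂. Gaussian sphere of radius r = 36.6 cm (r > 16.5 cm).
The entire shell is enclosed: Q_enc = σ·4πR² = (-2.68×10^-5)·4π·(0.165)² = -9.169×10^-6 C.
By Gauss's law, ∮E·dA = E·4πr² = Q_enc/ε₀.
E = k|Q_enc|/r² = (8.99×10^9)(9.169e-6)/(0.366)² = 6.15×10^5 N/C.

E = 6.15×10^5 N/C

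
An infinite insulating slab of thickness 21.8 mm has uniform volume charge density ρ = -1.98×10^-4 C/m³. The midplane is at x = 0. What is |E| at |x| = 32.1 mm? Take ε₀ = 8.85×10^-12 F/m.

The point |x| = 32.1 mm lies outside the slab (half-thickness 0.0109 m). A symmetric pillbox spanning the full slab encloses Q_enc = ρ·d·A.
Flux = 2EA ⇒ E = |ρ|d/(2ε₀), independent of distance outside.
E = (1.98×10^-4)(0.0218)/(2·8.85×10^-12) = 2.44e5 N/C.

2.44×10^5 N/C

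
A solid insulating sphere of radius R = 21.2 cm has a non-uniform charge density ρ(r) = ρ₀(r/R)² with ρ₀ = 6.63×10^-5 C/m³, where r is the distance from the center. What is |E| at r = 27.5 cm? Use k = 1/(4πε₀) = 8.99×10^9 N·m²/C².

Symmetry ⇒ E = E(r) r̂. Gaussian sphere of radius r = 27.5 cm (r > R, all charge enclosed).
Q_enc = 4π ∫₀^R ρ₀(r'/R)^2 r'² dr' = 4πρ₀R³/5 = 1.588×10^-6 C.
Since E is radial and uniform over the Gaussian sphere, Φ = E·4πr² = Q_enc/ε₀.
E = k|Q_enc|/r² = (8.99×10^9)(1.588×10^-6)/(0.275)² = 1.89e5 N/C.

|E| = 1.89×10^5 N/C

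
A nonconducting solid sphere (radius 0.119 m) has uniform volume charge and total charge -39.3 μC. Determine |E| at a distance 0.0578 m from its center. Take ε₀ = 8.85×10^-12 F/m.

E ≈ 1.21e7 N/C

Symmetry ⇒ E = E(r) r̂. Gaussian sphere of radius r = 0.0578 m (r < R).
For a uniform sphere the enclosed fraction is (r/R)³, so Q_enc = (-39.3 μC)(0.0578/0.119)³ = -4.503×10^-6 C.
Since E is radial and uniform over the Gaussian sphere, Φ = E·4πr² = Q_enc/ε₀.
E = |Q_enc|/(4πε₀r²) = (4.503e-6)/(4π·8.85×10^-12·(0.0578)²) = 1.21×10^7 N/C.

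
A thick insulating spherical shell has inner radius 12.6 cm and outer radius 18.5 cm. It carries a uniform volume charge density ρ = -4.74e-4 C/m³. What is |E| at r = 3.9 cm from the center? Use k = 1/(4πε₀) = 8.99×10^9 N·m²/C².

Take a concentric spherical Gaussian surface of radius r = 3.9 cm (r < 12.6 cm, inside the empty cavity).
No charge is enclosed, so by Gauss's law E·4πr² = 0 ⇒ E = 0.

E = 0 (no enclosed charge)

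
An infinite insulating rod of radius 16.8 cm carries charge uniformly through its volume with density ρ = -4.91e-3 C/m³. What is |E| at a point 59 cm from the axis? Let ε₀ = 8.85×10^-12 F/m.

|E| ≈ 1.33×10^7 N/C

Coaxial Gaussian cylinder, radius r = 59 cm, length L (r > 16.8 cm, full cross-section enclosed).
λ_enc = ρ·πR² = (-4.91e-3)π(0.168)² = -4.354×10^-4 C/m.
Gauss's law: E·2πrL = λ_enc L/ε₀.
E = |λ_enc|/(2πε₀r) = (4.354×10^-4)/(2π·8.85×10^-12·0.59) = 1.33×10^7 N/C.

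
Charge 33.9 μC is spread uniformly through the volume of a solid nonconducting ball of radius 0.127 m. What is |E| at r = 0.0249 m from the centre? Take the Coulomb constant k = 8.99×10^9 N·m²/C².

E = 3.70×10^6 N/C

Take a concentric spherical Gaussian surface of radius r = 0.0249 m (r < R).
For a uniform sphere the enclosed fraction is (r/R)³, so Q_enc = (33.9 μC)(0.0249/0.127)³ = 2.555×10^-7 C.
Applying ∮E·dA = Q_enc/ε₀ with Φ = E(4πr²):
E = k|Q_enc|/r² = (8.99×10^9)(2.555×10^-7)/(0.0249)² = 3.70×10^6 N/C.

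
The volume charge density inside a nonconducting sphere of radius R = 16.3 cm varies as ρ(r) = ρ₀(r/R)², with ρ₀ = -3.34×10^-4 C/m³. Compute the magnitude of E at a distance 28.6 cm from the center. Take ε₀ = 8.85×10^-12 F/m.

4.00×10^5 N/C

Symmetry ⇒ E = E(r) r̂. Gaussian sphere of radius r = 28.6 cm (r > R, all charge enclosed).
Q_enc = 4π ∫₀^R ρ₀(r'/R)^2 r'² dr' = 4πρ₀R³/5 = -3.635×10^-6 C.
Applying ∮E·dA = Q_enc/ε₀ with Φ = E(4πr²):
E = |Q_enc|/(4πε₀r²) = (3.635×10^-6)/(4π·8.85×10^-12·(0.286)²) = 4.00e5 N/C.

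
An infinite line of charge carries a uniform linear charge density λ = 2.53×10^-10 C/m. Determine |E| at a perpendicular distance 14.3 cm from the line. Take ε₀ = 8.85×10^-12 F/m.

Choose a coaxial cylinder of radius r = 14.3 cm (arbitrary length L) as the Gaussian surface.
Q_enc = λL, so λ_enc = 2.53×10^-10 C/m.
Gauss's law: E·2πrL = λ_enc L/ε₀.
E = |λ_enc|/(2πε₀r) = (2.53e-10)/(2π·8.85×10^-12·0.143) = 31.8 N/C.

E = 31.8 N/C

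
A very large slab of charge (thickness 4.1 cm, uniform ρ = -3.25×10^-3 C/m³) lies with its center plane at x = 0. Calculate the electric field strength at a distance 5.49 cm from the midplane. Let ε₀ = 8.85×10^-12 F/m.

The point |x| = 5.49 cm lies outside the slab (half-thickness 0.0205 m). A symmetric pillbox spanning the full slab encloses Q_enc = ρ·d·A.
Flux = 2EA ⇒ E = |ρ|d/(2ε₀), independent of distance outside.
E = (3.25×10^-3)(0.041)/(2·8.85×10^-12) = 7.53×10^6 N/C.

E = 7.53×10^6 N/C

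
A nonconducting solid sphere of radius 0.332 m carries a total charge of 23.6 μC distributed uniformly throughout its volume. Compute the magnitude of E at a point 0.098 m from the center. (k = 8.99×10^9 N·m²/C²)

5.68×10^5 N/C

Use a concentric Gaussian sphere at r = 0.098 m (r < R).
For a uniform sphere the enclosed fraction is (r/R)³, so Q_enc = (23.6 μC)(0.098/0.332)³ = 6.07e-7 C.
Since E is radial and uniform over the Gaussian sphere, Φ = E·4πr² = Q_enc/ε₀.
E = k|Q_enc|/r² = (8.99×10^9)(6.07e-7)/(0.098)² = 5.68×10^5 N/C.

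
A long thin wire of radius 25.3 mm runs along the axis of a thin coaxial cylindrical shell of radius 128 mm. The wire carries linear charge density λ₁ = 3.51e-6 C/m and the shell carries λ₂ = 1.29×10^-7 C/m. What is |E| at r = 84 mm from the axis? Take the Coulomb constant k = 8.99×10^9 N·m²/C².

By cylindrical symmetry E is radial; use a coaxial Gaussian cylinder of radius 84 mm and length L (between the conductors, 25.3 mm < r < 128 mm).
The shell at 128 mm lies outside the Gaussian surface, so λ_enc = λ₁ = 3.51×10^-6 C/m.
Applying ∮E·dA = Q_enc/ε₀ with the end caps contributing no flux:
E = 2k|λ_enc|/r = 2(8.99×10^9)(3.51×10^-6)/(0.084) = 7.51e5 N/C.

|E| ≈ 7.51×10^5 V/m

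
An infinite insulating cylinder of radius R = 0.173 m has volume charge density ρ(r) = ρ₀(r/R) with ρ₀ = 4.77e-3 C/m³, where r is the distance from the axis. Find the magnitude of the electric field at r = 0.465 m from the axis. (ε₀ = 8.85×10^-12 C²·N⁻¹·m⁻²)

E = 1.16e7 N/C

Take a coaxial cylindrical Gaussian surface of radius r = 0.465 m and length L (r > R, full charge per length enclosed).
λ_enc = 2π ∫₀^R ρ₀(r'/R)^1 r' dr' = 2πρ₀R²/3 = 2.99e-4 C/m.
By Gauss's law (flux through the curved wall only), E·2πrL = λ_enc L/ε₀.
E = |λ_enc|/(2πε₀r) = (2.99×10^-4)/(2π·8.85×10^-12·0.465) = 1.16×10^7 N/C.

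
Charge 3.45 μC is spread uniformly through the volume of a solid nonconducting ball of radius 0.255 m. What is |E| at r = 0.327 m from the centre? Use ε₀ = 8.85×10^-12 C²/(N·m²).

|E| = 2.90e5 V/m

By spherical symmetry E is radial; choose a Gaussian sphere of radius r = 0.327 m (r > R, so the entire charge is enclosed).
Q_enc = 3.45 μC = 3.45×10^-6 C.
Applying ∮E·dA = Q_enc/ε₀ with Φ = E(4πr²):
E = |Q_enc|/(4πε₀r²) = (3.45×10^-6)/(4π·8.85×10^-12·(0.327)²) = 2.90×10^5 N/C.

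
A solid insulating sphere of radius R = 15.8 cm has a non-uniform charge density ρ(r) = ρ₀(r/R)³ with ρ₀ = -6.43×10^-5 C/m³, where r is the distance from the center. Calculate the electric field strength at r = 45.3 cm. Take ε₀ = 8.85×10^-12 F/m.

Symmetry ⇒ E = E(r) r̂. Gaussian sphere of radius r = 45.3 cm (r > R, all charge enclosed).
Q_enc = 4π ∫₀^R ρ₀(r'/R)^3 r'² dr' = 4πρ₀R³/6 = -5.312×10^-7 C.
Since E is radial and uniform over the Gaussian sphere, Φ = E·4πr² = Q_enc/ε₀.
E = |Q_enc|/(4πε₀r²) = (5.312×10^-7)/(4π·8.85×10^-12·(0.453)²) = 2.33×10^4 N/C.

E ≈ 2.33×10^4 N/C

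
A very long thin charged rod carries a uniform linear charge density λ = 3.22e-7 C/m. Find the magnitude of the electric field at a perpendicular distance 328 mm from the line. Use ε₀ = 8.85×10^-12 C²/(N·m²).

Take a coaxial cylindrical Gaussian surface of radius r = 328 mm and length L.
Q_enc = λL, so λ_enc = 3.22×10^-7 C/m.
Applying ∮E·dA = Q_enc/ε₀ with the end caps contributing no flux:
E = |λ_enc|/(2πε₀r) = (3.22e-7)/(2π·8.85×10^-12·0.328) = 1.77e4 N/C.

1.77×10^4 N/C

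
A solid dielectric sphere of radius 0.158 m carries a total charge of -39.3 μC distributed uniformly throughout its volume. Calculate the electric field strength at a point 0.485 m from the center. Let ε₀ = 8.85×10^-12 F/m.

Take a concentric spherical Gaussian surface of radius r = 0.485 m (r > R, so the entire charge is enclosed).
Q_enc = -39.3 μC = -3.93e-5 C.
Applying ∮E·dA = Q_enc/ε₀ with Φ = E(4πr²):
E = |Q_enc|/(4πε₀r²) = (3.93×10^-5)/(4π·8.85×10^-12·(0.485)²) = 1.50e6 N/C.

|E| = 1.50e6 N/C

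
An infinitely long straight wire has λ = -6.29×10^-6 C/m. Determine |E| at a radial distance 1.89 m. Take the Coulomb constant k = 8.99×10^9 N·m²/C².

|E| ≈ 5.98e4 N/C

By cylindrical symmetry E is radial; use a coaxial Gaussian cylinder of radius 1.89 m and length L.
Q_enc = λL, so λ_enc = -6.29×10^-6 C/m.
By Gauss's law (flux through the curved wall only), E·2πrL = λ_enc L/ε₀.
E = 2k|λ_enc|/r = 2(8.99×10^9)(6.29e-6)/(1.89) = 5.98×10^4 N/C.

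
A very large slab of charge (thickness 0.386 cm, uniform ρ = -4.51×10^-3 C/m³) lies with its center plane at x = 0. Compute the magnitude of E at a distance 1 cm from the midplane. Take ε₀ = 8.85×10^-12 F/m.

|E| ≈ 9.84e5 V/m

The point |x| = 1 cm lies outside the slab (half-thickness 0.00193 m). A symmetric pillbox spanning the full slab encloses Q_enc = ρ·d·A.
Flux = 2EA ⇒ E = |ρ|d/(2ε₀), independent of distance outside.
E = (4.51e-3)(0.00386)/(2·8.85×10^-12) = 9.84×10^5 N/C.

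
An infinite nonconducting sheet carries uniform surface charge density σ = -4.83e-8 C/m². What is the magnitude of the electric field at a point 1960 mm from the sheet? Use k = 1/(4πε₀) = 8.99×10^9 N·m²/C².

|E| = 2.73×10^3 N/C

By planar symmetry E is perpendicular to the sheet and uniform; use a Gaussian pillbox with flat faces of area A on each side of the sheet.
Only the two end caps contribute flux: Φ = 2EA. With Q_enc = σA, Gauss's law gives E = |σ|/(2ε₀).
E = 2πk|σ| = 2π(8.99×10^9)(4.83×10^-8) = 2.73e3 N/C.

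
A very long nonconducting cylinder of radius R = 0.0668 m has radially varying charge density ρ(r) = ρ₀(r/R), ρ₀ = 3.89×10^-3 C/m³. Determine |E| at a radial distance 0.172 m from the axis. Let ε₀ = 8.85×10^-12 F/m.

By cylindrical symmetry E is radial; use a coaxial Gaussian cylinder of radius 0.172 m and length L (r > R, full charge per length enclosed).
λ_enc = 2π ∫₀^R ρ₀(r'/R)^1 r' dr' = 2πρ₀R²/3 = 3.635e-5 C/m.
Since E is radial and uniform over the curved surface, Φ = E·2πrL = Q_enc/ε₀ = λ_enc L/ε₀.
E = |λ_enc|/(2πε₀r) = (3.635×10^-5)/(2π·8.85×10^-12·0.172) = 3.80e6 N/C.

|E| ≈ 3.80e6 N/C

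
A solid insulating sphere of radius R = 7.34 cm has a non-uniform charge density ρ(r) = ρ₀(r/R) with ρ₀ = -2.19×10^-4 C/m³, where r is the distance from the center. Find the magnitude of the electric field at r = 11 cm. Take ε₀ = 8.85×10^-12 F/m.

|E| = 2.02e5 N/C

Use a concentric Gaussian sphere at r = 11 cm (r > R, all charge enclosed).
Q_enc = 4π ∫₀^R ρ₀(r'/R)^1 r'² dr' = 4πρ₀R³/4 = -2.721×10^-7 C.
Gauss's law: E·4πr² = Q_enc/ε₀.
E = |Q_enc|/(4πε₀r²) = (2.721×10^-7)/(4π·8.85×10^-12·(0.11)²) = 2.02×10^5 N/C.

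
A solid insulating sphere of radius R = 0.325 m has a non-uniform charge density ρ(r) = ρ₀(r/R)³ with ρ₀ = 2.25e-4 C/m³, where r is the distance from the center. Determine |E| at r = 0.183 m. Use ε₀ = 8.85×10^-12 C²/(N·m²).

Take a concentric spherical Gaussian surface of radius r = 0.183 m (r < R).
Q_enc = ∫₀^r ρ(r')·4πr'² dr' = (4πρ₀/R³) ∫₀^r r'^5 dr' = 4πρ₀ r^6/(6·R³) = 5.156×10^-7 C.
Since E is radial and uniform over the Gaussian sphere, Φ = E·4πr² = Q_enc/ε₀.
E = |Q_enc|/(4πε₀r²) = (5.156×10^-7)/(4π·8.85×10^-12·(0.183)²) = 1.38e5 N/C.

E ≈ 1.38×10^5 N/C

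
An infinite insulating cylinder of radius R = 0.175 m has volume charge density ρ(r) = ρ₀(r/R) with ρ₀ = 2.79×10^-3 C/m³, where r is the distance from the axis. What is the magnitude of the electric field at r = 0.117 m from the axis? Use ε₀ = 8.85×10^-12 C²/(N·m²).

8.22×10^6 V/m

By cylindrical symmetry E is radial; use a coaxial Gaussian cylinder of radius 0.117 m and length L (r < R).
Integrating ρ over the cross-section to radius r: λ_enc = (2πρ₀/R) ∫₀^r r'^2 dr' = 2πρ₀ r^3/(3·R) = 5.348×10^-5 C/m.
By Gauss's law (flux through the curved wall only), E·2πrL = λ_enc L/ε₀.
E = |λ_enc|/(2πε₀r) = (5.348e-5)/(2π·8.85×10^-12·0.117) = 8.22×10^6 N/C.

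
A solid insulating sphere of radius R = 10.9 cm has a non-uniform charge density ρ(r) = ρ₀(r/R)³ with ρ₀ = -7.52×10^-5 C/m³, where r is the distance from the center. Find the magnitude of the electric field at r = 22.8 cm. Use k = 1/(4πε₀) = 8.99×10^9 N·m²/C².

Symmetry ⇒ E = E(r) r̂. Gaussian sphere of radius r = 22.8 cm (r > R, all charge enclosed).
Q_enc = 4π ∫₀^R ρ₀(r'/R)^3 r'² dr' = 4πρ₀R³/6 = -2.04×10^-7 C.
By Gauss's law, ∮E·dA = E·4πr² = Q_enc/ε₀.
E = k|Q_enc|/r² = (8.99×10^9)(2.04e-7)/(0.228)² = 3.53×10^4 N/C.

3.53e4 N/C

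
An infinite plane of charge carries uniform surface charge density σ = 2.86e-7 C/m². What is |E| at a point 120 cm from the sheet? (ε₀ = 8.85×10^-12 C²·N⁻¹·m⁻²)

By planar symmetry E is perpendicular to the sheet and uniform; use a Gaussian pillbox with flat faces of area A on each side of the sheet.
Flux Φ = 2EA and Q_enc = σA, so 2EA = σA/ε₀ ⇒ E = |σ|/(2ε₀), independent of distance.
E = |σ|/(2ε₀) = (2.86e-7)/(2·8.85×10^-12) = 1.62×10^4 N/C.

|E| = 1.62e4 N/C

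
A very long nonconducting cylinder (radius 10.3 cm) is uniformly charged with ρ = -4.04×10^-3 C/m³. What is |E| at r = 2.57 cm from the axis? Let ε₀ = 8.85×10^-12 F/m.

Choose a coaxial cylinder of radius r = 2.57 cm (arbitrary length L) as the Gaussian surface (r < R).
Enclosed charge per unit length: λ_enc = ρ·πr² = (-4.04e-3)π(0.0257)² = -8.383×10^-6 C/m.
Applying ∮E·dA = Q_enc/ε₀ with the end caps contributing no flux:
E = |λ_enc|/(2πε₀r) = (8.383e-6)/(2π·8.85×10^-12·0.0257) = 5.87e6 N/C.

|E| ≈ 5.87×10^6 N/C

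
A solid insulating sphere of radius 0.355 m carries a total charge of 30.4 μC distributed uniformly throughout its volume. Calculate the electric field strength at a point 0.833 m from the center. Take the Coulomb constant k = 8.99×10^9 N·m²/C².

By spherical symmetry E is radial; choose a Gaussian sphere of radius r = 0.833 m (r > R, so the entire charge is enclosed).
Q_enc = 30.4 μC = 3.04×10^-5 C.
Applying ∮E·dA = Q_enc/ε₀ with Φ = E(4πr²):
E = k|Q_enc|/r² = (8.99×10^9)(3.04×10^-5)/(0.833)² = 3.94×10^5 N/C.

E = 3.94e5 N/C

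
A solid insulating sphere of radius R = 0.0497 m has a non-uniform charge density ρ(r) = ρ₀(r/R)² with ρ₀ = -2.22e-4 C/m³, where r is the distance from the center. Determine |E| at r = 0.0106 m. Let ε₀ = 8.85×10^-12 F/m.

E = 2.42×10^3 N/C

Symmetry ⇒ E = E(r) r̂. Gaussian sphere of radius r = 0.0106 m (r < R).
Integrate the density: Q_enc = 4π ∫₀^r ρ₀(r'/R)^2 r'² dr' = 4πρ₀ r^5/(5·R²) = -3.023e-11 C.
By Gauss's law, ∮E·dA = E·4πr² = Q_enc/ε₀.
E = |Q_enc|/(4πε₀r²) = (3.023×10^-11)/(4π·8.85×10^-12·(0.0106)²) = 2.42×10^3 N/C.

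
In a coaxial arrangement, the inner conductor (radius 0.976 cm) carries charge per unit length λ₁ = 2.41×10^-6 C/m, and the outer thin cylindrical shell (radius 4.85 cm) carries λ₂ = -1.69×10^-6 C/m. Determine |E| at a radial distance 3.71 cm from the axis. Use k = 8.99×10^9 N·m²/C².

1.17×10^6 N/C

Take a coaxial cylindrical Gaussian surface of radius r = 3.71 cm and length L (between the conductors, 0.976 cm < r < 4.85 cm).
Only the inner wire is enclosed; the outer shell contributes nothing inside itself. λ_enc = λ₁ = 2.41e-6 C/m.
Applying ∮E·dA = Q_enc/ε₀ with the end caps contributing no flux:
E = 2k|λ_enc|/r = 2(8.99×10^9)(2.41e-6)/(0.0371) = 1.17×10^6 N/C.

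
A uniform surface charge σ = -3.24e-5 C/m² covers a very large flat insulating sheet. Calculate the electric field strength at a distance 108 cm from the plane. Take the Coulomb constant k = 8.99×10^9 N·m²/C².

Choose a cylindrical pillbox piercing the sheet, end faces (area A) parallel to it.
Flux Φ = 2EA and Q_enc = σA, so 2EA = σA/ε₀ ⇒ E = |σ|/(2ε₀), independent of distance.
E = 2πk|σ| = 2π(8.99×10^9)(3.24e-5) = 1.83×10^6 N/C.

E = 1.83×10^6 N/C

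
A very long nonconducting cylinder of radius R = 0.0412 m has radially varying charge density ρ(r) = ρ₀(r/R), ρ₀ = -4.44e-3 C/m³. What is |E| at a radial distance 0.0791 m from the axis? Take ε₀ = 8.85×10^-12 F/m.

3.59×10^6 V/m

Take a coaxial cylindrical Gaussian surface of radius r = 0.0791 m and length L (r > R, full charge per length enclosed).
λ_enc = 2π ∫₀^R ρ₀(r'/R)^1 r' dr' = 2πρ₀R²/3 = -1.578×10^-5 C/m.
By Gauss's law (flux through the curved wall only), E·2πrL = λ_enc L/ε₀.
E = |λ_enc|/(2πε₀r) = (1.578×10^-5)/(2π·8.85×10^-12·0.0791) = 3.59×10^6 N/C.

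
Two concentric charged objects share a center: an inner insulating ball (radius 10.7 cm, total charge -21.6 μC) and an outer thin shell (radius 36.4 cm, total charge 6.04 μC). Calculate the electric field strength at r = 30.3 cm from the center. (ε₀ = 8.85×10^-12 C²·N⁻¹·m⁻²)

Take a concentric spherical Gaussian surface of radius r = 30.3 cm (between the bodies, 10.7 cm < r < 36.4 cm).
The shell at 36.4 cm lies outside the Gaussian surface, so Q_enc = -21.6 μC = -2.16×10^-5 C.
Applying ∮E·dA = Q_enc/ε₀ with Φ = E(4πr²):
E = |Q_enc|/(4πε₀r²) = (2.16×10^-5)/(4π·8.85×10^-12·(0.303)²) = 2.12×10^6 N/C.

E = 2.12×10^6 N/C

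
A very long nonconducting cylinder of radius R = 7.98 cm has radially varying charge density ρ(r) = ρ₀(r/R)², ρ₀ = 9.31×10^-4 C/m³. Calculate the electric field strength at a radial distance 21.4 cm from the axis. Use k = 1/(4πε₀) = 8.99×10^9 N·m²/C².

Take a coaxial cylindrical Gaussian surface of radius r = 21.4 cm and length L (r > R, full charge per length enclosed).
λ_enc = 2π ∫₀^R ρ₀(r'/R)^2 r' dr' = 2πρ₀R²/4 = 9.313e-6 C/m.
Applying ∮E·dA = Q_enc/ε₀ with the end caps contributing no flux:
E = 2k|λ_enc|/r = 2(8.99×10^9)(9.313e-6)/(0.214) = 7.82×10^5 N/C.

|E| = 7.82e5 N/C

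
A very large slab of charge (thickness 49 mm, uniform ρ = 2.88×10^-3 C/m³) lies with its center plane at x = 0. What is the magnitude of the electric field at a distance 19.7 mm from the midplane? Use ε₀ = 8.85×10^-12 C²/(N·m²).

|E| ≈ 6.41×10^6 N/C

By symmetry E is perpendicular to the slab. A Gaussian pillbox from −19.7 mm to +19.7 mm (face area A) lies entirely within the slab.
Q_enc = ρ·(2x)·A and flux = 2EA, so 2EA = 2ρxA/ε₀ ⇒ E = |ρ|x/ε₀.
E = (2.88×10^-3)(0.0197)/(8.85×10^-12) = 6.41×10^6 N/C.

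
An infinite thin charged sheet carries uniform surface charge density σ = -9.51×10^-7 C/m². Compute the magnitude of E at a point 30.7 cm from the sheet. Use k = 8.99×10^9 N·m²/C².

By planar symmetry E is perpendicular to the sheet and uniform; use a Gaussian pillbox with flat faces of area A on each side of the sheet.
Flux Φ = 2EA and Q_enc = σA, so 2EA = σA/ε₀ ⇒ E = |σ|/(2ε₀), independent of distance.
E = 2πk|σ| = 2π(8.99×10^9)(9.51×10^-7) = 5.37×10^4 N/C.

E = 5.37e4 N/C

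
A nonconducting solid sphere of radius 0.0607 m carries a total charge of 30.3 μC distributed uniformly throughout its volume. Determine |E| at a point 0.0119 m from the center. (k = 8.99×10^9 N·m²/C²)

E ≈ 1.45e7 V/m

Take a concentric spherical Gaussian surface of radius r = 0.0119 m (r < R).
For a uniform sphere the enclosed fraction is (r/R)³, so Q_enc = (30.3 μC)(0.0119/0.0607)³ = 2.283e-7 C.
Since E is radial and uniform over the Gaussian sphere, Φ = E·4πr² = Q_enc/ε₀.
E = k|Q_enc|/r² = (8.99×10^9)(2.283e-7)/(0.0119)² = 1.45×10^7 N/C.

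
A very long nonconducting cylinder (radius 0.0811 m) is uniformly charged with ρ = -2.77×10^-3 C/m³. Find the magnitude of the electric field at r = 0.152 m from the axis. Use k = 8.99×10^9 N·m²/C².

By cylindrical symmetry E is radial; use a coaxial Gaussian cylinder of radius 0.152 m and length L (r > 0.0811 m, full cross-section enclosed).
λ_enc = ρ·πR² = (-2.77e-3)π(0.0811)² = -5.724×10^-5 C/m.
Since E is radial and uniform over the curved surface, Φ = E·2πrL = Q_enc/ε₀ = λ_enc L/ε₀.
E = 2k|λ_enc|/r = 2(8.99×10^9)(5.724e-5)/(0.152) = 6.77e6 N/C.

E = 6.77e6 N/C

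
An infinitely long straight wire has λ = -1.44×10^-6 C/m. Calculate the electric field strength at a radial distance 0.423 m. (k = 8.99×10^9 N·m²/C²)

|E| ≈ 6.12×10^4 N/C

Take a coaxial cylindrical Gaussian surface of radius r = 0.423 m and length L.
Q_enc = λL, so λ_enc = -1.44×10^-6 C/m.
Applying ∮E·dA = Q_enc/ε₀ with the end caps contributing no flux:
E = 2k|λ_enc|/r = 2(8.99×10^9)(1.44e-6)/(0.423) = 6.12×10^4 N/C.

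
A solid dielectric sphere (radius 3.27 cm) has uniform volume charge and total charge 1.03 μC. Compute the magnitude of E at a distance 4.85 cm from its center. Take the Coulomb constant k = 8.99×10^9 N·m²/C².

E = 3.94×10^6 N/C

Use a concentric Gaussian sphere at r = 4.85 cm (r > R, so the entire charge is enclosed).
Q_enc = 1.03 μC = 1.03×10^-6 C.
Gauss's law: E·4πr² = Q_enc/ε₀.
E = k|Q_enc|/r² = (8.99×10^9)(1.03×10^-6)/(0.0485)² = 3.94×10^6 N/C.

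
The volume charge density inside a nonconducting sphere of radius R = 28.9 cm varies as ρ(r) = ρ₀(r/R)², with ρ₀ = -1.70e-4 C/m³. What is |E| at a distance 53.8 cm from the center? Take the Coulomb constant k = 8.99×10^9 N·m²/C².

3.20×10^5 N/C

By spherical symmetry E is radial; choose a Gaussian sphere of radius r = 53.8 cm (r > R, all charge enclosed).
Q_enc = 4π ∫₀^R ρ₀(r'/R)^2 r'² dr' = 4πρ₀R³/5 = -1.031×10^-5 C.
Since E is radial and uniform over the Gaussian sphere, Φ = E·4πr² = Q_enc/ε₀.
E = k|Q_enc|/r² = (8.99×10^9)(1.031×10^-5)/(0.538)² = 3.20×10^5 N/C.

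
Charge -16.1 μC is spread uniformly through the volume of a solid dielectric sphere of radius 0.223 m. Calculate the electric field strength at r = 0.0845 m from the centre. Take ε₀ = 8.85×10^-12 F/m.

Symmetry ⇒ E = E(r) r̂. Gaussian sphere of radius r = 0.0845 m (r < R).
Only the charge within r is enclosed: Q_enc = Q·(r/R)³ = (-16.1 μC)·(0.0845 m/0.223 m)³ = -8.76×10^-7 C.
Applying ∮E·dA = Q_enc/ε₀ with Φ = E(4πr²):
E = |Q_enc|/(4πε₀r²) = (8.76×10^-7)/(4π·8.85×10^-12·(0.0845)²) = 1.10e6 N/C.

E = 1.10×10^6 V/m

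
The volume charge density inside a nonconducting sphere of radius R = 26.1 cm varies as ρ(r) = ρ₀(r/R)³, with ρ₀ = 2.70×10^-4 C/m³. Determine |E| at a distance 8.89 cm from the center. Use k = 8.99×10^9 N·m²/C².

Use a concentric Gaussian sphere at r = 8.89 cm (r < R).
Integrate the density: Q_enc = 4π ∫₀^r ρ₀(r'/R)^3 r'² dr' = 4πρ₀ r^6/(6·R³) = 1.57×10^-8 C.
By Gauss's law, ∮E·dA = E·4πr² = Q_enc/ε₀.
E = k|Q_enc|/r² = (8.99×10^9)(1.57×10^-8)/(0.0889)² = 1.79×10^4 N/C.

|E| = 1.79×10^4 N/C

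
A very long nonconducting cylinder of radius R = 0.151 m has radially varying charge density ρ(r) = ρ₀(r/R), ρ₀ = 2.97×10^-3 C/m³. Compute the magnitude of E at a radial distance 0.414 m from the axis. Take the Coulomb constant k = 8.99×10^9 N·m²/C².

Coaxial Gaussian cylinder, radius r = 0.414 m, length L (r > R, full charge per length enclosed).
λ_enc = 2π ∫₀^R ρ₀(r'/R)^1 r' dr' = 2πρ₀R²/3 = 1.418e-4 C/m.
By Gauss's law (flux through the curved wall only), E·2πrL = λ_enc L/ε₀.
E = 2k|λ_enc|/r = 2(8.99×10^9)(1.418×10^-4)/(0.414) = 6.16e6 N/C.

6.16×10^6 V/m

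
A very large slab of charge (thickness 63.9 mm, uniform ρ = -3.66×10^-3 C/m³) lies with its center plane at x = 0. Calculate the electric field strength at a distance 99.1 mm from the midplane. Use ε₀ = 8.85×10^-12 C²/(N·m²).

The point |x| = 99.1 mm lies outside the slab (half-thickness 0.03195 m). A symmetric pillbox spanning the full slab encloses Q_enc = ρ·d·A.
Flux = 2EA ⇒ E = |ρ|d/(2ε₀), independent of distance outside.
E = (3.66e-3)(0.0639)/(2·8.85×10^-12) = 1.32e7 N/C.

|E| ≈ 1.32×10^7 N/C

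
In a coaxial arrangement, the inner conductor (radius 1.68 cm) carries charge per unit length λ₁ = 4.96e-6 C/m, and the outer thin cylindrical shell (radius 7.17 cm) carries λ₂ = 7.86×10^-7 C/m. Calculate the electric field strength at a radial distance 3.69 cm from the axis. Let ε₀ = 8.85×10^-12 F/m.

2.42e6 N/C

Take a coaxial cylindrical Gaussian surface of radius r = 3.69 cm and length L (between the conductors, 1.68 cm < r < 7.17 cm).
Only the inner wire is enclosed; the outer shell contributes nothing inside itself. λ_enc = λ₁ = 4.96e-6 C/m.
Applying ∮E·dA = Q_enc/ε₀ with the end caps contributing no flux:
E = |λ_enc|/(2πε₀r) = (4.96×10^-6)/(2π·8.85×10^-12·0.0369) = 2.42×10^6 N/C.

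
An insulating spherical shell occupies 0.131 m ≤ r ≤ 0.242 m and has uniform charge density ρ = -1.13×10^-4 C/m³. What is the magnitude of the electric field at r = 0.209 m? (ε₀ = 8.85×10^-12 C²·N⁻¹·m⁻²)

|E| ≈ 6.70×10^5 N/C

By spherical symmetry E is radial; choose a Gaussian sphere of radius r = 0.209 m (within the shell material, 0.131 m < r < 0.242 m).
Only the shell between 0.131 m and r is enclosed: Q_enc = ρ·(4π/3)(r³ − a³) = (-1.13×10^-4)·(4π/3)·((0.209)³ − (0.131)³) = -3.257e-6 C.
Applying ∮E·dA = Q_enc/ε₀ with Φ = E(4πr²):
E = |Q_enc|/(4πε₀r²) = (3.257×10^-6)/(4π·8.85×10^-12·(0.209)²) = 6.70×10^5 N/C.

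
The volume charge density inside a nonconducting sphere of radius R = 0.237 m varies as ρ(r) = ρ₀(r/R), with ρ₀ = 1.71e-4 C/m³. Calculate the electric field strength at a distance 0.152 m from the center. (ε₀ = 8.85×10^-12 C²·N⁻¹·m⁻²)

Take a concentric spherical Gaussian surface of radius r = 0.152 m (r < R).
Integrate the density: Q_enc = 4π ∫₀^r ρ₀(r'/R)^1 r'² dr' = 4πρ₀ r^4/(4·R) = 1.21×10^-6 C.
Since E is radial and uniform over the Gaussian sphere, Φ = E·4πr² = Q_enc/ε₀.
E = |Q_enc|/(4πε₀r²) = (1.21e-6)/(4π·8.85×10^-12·(0.152)²) = 4.71e5 N/C.

|E| = 4.71×10^5 V/m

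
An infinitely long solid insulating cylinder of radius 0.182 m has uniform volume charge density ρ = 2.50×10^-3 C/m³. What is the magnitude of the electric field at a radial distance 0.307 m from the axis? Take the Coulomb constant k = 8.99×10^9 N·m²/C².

|E| ≈ 1.52×10^7 V/m

Take a coaxial cylindrical Gaussian surface of radius r = 0.307 m and length L (r > 0.182 m, full cross-section enclosed).
λ_enc = ρ·πR² = (2.50e-3)π(0.182)² = 2.602e-4 C/m.
Since E is radial and uniform over the curved surface, Φ = E·2πrL = Q_enc/ε₀ = λ_enc L/ε₀.
E = 2k|λ_enc|/r = 2(8.99×10^9)(2.602×10^-4)/(0.307) = 1.52×10^7 N/C.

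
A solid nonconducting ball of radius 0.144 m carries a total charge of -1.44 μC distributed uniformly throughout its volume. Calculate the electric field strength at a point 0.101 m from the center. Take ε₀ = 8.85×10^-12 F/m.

|E| ≈ 4.38×10^5 N/C

Take a concentric spherical Gaussian surface of radius r = 0.101 m (r < R).
For a uniform sphere the enclosed fraction is (r/R)³, so Q_enc = (-1.44 μC)(0.101/0.144)³ = -4.969e-7 C.
Applying ∮E·dA = Q_enc/ε₀ with Φ = E(4πr²):
E = |Q_enc|/(4πε₀r²) = (4.969e-7)/(4π·8.85×10^-12·(0.101)²) = 4.38×10^5 N/C.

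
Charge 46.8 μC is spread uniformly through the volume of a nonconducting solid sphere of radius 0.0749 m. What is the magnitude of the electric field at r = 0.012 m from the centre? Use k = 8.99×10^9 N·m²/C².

|E| ≈ 1.20×10^7 N/C

Symmetry ⇒ E = E(r) r̂. Gaussian sphere of radius r = 0.012 m (r < R).
Only the charge within r is enclosed: Q_enc = Q·(r/R)³ = (46.8 μC)·(0.012 m/0.0749 m)³ = 1.925×10^-7 C.
Applying ∮E·dA = Q_enc/ε₀ with Φ = E(4πr²):
E = k|Q_enc|/r² = (8.99×10^9)(1.925e-7)/(0.012)² = 1.20×10^7 N/C.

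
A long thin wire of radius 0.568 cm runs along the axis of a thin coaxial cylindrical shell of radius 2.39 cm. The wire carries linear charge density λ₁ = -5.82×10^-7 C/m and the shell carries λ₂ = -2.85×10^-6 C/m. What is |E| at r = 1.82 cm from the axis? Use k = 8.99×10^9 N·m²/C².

Take a coaxial cylindrical Gaussian surface of radius r = 1.82 cm and length L (between the conductors, 0.568 cm < r < 2.39 cm).
Only the inner wire is enclosed; the outer shell contributes nothing inside itself. λ_enc = λ₁ = -5.82×10^-7 C/m.
By Gauss's law (flux through the curved wall only), E·2πrL = λ_enc L/ε₀.
E = 2k|λ_enc|/r = 2(8.99×10^9)(5.82×10^-7)/(0.0182) = 5.75e5 N/C.

5.75×10^5 V/m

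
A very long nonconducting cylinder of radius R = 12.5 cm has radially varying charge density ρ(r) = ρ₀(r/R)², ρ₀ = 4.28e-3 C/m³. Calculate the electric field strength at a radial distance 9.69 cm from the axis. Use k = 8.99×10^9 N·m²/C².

7.04×10^6 N/C

Coaxial Gaussian cylinder, radius r = 9.69 cm, length L (r < R).
λ_enc = ∫₀^r ρ(r')·2πr' dr' = (2πρ₀/R²)·r^4/4 = 3.793e-5 C/m.
Applying ∮E·dA = Q_enc/ε₀ with the end caps contributing no flux:
E = 2k|λ_enc|/r = 2(8.99×10^9)(3.793e-5)/(0.0969) = 7.04e6 N/C.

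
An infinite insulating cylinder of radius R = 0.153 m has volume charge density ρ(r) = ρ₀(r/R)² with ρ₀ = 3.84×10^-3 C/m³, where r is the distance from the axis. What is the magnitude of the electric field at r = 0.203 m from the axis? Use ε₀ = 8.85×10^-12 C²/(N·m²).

E ≈ 1.25×10^7 N/C

Choose a coaxial cylinder of radius r = 0.203 m (arbitrary length L) as the Gaussian surface (r > R, full charge per length enclosed).
λ_enc = 2π ∫₀^R ρ₀(r'/R)^2 r' dr' = 2πρ₀R²/4 = 1.412×10^-4 C/m.
Gauss's law: E·2πrL = λ_enc L/ε₀.
E = |λ_enc|/(2πε₀r) = (1.412e-4)/(2π·8.85×10^-12·0.203) = 1.25×10^7 N/C.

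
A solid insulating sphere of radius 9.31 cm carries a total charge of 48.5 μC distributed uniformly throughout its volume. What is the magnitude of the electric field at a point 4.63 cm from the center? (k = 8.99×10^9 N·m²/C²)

|E| = 2.50×10^7 V/m

Symmetry ⇒ E = E(r) r̂. Gaussian sphere of radius r = 4.63 cm (r < R).
For a uniform sphere the enclosed fraction is (r/R)³, so Q_enc = (48.5 μC)(0.0463/0.0931)³ = 5.965×10^-6 C.
Applying ∮E·dA = Q_enc/ε₀ with Φ = E(4πr²):
E = k|Q_enc|/r² = (8.99×10^9)(5.965e-6)/(0.0463)² = 2.50×10^7 N/C.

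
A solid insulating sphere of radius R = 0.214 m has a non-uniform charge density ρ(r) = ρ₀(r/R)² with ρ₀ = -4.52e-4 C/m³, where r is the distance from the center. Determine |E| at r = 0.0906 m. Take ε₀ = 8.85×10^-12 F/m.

Use a concentric Gaussian sphere at r = 0.0906 m (r < R).
Q_enc = ∫₀^r ρ(r')·4πr'² dr' = (4πρ₀/R²) ∫₀^r r'^4 dr' = 4πρ₀ r^5/(5·R²) = -1.514×10^-7 C.
Since E is radial and uniform over the Gaussian sphere, Φ = E·4πr² = Q_enc/ε₀.
E = |Q_enc|/(4πε₀r²) = (1.514e-7)/(4π·8.85×10^-12·(0.0906)²) = 1.66e5 N/C.

E ≈ 1.66×10^5 N/C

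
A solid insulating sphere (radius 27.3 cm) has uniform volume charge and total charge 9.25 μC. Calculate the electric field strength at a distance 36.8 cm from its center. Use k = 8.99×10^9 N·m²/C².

Use a concentric Gaussian sphere at r = 36.8 cm (r > R, so the entire charge is enclosed).
Q_enc = 9.25 μC = 9.25×10^-6 C.
Since E is radial and uniform over the Gaussian sphere, Φ = E·4πr² = Q_enc/ε₀.
E = k|Q_enc|/r² = (8.99×10^9)(9.25×10^-6)/(0.368)² = 6.14×10^5 N/C.

|E| = 6.14×10^5 N/C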